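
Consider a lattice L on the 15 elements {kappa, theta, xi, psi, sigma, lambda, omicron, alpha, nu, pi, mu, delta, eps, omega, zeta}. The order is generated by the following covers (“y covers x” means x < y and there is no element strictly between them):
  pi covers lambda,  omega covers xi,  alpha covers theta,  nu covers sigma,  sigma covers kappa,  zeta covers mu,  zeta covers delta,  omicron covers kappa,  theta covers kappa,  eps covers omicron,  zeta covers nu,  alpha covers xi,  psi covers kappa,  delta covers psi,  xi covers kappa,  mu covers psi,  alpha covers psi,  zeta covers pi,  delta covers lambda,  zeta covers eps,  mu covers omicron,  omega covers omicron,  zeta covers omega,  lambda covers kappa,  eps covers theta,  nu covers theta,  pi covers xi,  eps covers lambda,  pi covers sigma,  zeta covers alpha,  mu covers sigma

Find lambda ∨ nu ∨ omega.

Common upper bounds of {lambda, nu, omega}: zeta.
The least among these is zeta.

zeta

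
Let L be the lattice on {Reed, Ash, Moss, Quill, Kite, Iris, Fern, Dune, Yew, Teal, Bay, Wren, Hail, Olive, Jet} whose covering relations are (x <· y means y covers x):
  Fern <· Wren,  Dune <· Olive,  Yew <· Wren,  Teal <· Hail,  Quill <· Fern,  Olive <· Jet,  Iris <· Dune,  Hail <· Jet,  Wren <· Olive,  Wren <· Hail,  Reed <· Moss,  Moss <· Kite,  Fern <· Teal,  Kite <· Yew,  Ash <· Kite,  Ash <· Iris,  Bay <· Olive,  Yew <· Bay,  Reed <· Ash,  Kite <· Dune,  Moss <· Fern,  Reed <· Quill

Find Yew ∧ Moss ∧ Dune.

Moss

Common lower bounds of {Yew, Moss, Dune}: Moss, Reed.
The greatest among these is Moss.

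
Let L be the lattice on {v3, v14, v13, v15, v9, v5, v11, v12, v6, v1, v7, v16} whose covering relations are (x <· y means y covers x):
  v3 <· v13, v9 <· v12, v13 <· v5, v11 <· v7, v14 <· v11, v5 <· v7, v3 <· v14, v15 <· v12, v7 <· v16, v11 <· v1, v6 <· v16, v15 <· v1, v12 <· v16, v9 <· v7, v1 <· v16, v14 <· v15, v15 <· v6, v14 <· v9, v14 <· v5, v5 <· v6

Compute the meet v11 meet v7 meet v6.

Common lower bounds of {v11, v7, v6}: v14, v3.
The greatest among these is v14.

v14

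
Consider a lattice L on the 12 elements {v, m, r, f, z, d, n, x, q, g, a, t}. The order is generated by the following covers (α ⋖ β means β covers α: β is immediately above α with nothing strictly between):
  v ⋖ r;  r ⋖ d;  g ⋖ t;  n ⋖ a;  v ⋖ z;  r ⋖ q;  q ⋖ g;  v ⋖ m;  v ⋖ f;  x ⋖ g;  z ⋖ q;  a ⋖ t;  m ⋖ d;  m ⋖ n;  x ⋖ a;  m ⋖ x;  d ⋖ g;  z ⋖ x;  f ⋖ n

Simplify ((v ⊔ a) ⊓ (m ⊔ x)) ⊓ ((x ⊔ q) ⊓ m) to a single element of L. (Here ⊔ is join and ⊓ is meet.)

m

v ∨ a = a
m ∨ x = x
a ∧ x = x
x ∨ q = g
g ∧ m = m
x ∧ m = m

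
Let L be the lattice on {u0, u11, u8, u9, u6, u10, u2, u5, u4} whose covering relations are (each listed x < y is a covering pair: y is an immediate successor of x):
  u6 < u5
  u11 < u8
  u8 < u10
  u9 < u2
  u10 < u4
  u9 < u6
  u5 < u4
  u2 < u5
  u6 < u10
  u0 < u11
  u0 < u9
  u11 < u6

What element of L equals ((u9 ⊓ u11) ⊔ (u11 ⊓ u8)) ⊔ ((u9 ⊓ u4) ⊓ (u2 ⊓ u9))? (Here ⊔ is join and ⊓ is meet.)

u9 ∧ u11 = u0
u11 ∧ u8 = u11
u0 ∨ u11 = u11
u9 ∧ u4 = u9
u2 ∧ u9 = u9
u9 ∧ u9 = u9
u11 ∨ u9 = u6

u6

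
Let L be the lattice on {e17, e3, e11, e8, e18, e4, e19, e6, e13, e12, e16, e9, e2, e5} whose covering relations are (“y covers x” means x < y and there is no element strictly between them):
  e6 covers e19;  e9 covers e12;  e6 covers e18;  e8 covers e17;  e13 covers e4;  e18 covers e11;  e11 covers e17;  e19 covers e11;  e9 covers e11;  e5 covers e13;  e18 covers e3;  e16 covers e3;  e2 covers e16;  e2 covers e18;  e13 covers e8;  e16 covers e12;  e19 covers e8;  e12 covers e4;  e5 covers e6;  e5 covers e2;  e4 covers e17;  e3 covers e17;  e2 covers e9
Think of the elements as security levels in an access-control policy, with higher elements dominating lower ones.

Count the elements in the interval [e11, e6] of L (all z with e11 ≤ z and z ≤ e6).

4

The interval [e11, e6] = {e11, e18, e19, e6}, which has 4 elements.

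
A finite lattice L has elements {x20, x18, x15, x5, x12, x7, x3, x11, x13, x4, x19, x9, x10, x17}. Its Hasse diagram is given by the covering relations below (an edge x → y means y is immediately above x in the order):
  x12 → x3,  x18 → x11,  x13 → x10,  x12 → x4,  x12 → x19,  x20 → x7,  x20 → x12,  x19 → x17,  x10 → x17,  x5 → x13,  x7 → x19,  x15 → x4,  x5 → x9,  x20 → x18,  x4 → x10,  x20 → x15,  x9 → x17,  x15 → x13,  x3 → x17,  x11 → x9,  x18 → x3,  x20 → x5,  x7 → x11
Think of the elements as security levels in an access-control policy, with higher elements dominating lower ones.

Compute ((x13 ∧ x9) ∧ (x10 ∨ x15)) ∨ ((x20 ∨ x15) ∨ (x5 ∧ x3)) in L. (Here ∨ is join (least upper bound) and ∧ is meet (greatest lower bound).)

x13 ∧ x9 = x5
x10 ∨ x15 = x10
x5 ∧ x10 = x5
x20 ∨ x15 = x15
x5 ∧ x3 = x20
x15 ∨ x20 = x15
x5 ∨ x15 = x13

x13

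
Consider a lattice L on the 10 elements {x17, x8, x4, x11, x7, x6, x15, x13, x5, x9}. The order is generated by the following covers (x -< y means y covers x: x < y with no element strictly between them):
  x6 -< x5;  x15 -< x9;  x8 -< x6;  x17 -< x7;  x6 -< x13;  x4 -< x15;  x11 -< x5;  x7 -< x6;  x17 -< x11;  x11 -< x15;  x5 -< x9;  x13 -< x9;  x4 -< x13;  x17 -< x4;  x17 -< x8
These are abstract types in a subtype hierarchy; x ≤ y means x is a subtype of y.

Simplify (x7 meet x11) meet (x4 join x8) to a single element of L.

x17

x7 ∧ x11 = x17
x4 ∨ x8 = x13
x17 ∧ x13 = x17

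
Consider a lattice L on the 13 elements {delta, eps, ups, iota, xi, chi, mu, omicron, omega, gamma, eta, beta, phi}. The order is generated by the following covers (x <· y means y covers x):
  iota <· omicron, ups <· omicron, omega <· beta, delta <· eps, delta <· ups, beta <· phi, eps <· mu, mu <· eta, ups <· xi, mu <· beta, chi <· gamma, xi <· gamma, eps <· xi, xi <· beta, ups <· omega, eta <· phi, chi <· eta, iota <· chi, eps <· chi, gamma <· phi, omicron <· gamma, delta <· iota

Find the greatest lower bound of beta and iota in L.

Common lower bounds of {beta, iota}: delta.
The greatest among these is delta.

delta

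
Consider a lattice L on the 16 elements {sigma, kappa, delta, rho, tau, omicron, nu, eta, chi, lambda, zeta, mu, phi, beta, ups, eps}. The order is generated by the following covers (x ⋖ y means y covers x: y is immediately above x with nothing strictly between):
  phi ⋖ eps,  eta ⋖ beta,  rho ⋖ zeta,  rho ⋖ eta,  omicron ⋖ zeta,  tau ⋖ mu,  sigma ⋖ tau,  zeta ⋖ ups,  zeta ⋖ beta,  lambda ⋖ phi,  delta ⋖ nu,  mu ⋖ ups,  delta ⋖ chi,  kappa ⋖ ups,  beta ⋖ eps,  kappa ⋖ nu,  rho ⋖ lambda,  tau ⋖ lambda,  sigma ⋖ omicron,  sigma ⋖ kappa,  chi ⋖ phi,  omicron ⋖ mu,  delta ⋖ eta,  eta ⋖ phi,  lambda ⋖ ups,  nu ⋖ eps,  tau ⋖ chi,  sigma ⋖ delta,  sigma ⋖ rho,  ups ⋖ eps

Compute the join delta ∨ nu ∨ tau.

Common upper bounds of {delta, nu, tau}: eps.
The least among these is eps.

eps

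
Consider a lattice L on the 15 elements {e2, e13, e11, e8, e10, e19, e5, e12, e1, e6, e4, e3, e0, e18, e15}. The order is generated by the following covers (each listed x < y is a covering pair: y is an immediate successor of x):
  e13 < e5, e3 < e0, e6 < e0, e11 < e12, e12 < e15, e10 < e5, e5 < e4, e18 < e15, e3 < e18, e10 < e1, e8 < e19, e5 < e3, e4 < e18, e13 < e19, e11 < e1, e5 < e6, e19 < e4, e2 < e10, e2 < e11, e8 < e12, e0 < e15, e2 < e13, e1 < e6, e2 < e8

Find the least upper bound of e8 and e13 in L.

e19

Common upper bounds of {e8, e13}: e15, e18, e19, e4.
The least among these is e19.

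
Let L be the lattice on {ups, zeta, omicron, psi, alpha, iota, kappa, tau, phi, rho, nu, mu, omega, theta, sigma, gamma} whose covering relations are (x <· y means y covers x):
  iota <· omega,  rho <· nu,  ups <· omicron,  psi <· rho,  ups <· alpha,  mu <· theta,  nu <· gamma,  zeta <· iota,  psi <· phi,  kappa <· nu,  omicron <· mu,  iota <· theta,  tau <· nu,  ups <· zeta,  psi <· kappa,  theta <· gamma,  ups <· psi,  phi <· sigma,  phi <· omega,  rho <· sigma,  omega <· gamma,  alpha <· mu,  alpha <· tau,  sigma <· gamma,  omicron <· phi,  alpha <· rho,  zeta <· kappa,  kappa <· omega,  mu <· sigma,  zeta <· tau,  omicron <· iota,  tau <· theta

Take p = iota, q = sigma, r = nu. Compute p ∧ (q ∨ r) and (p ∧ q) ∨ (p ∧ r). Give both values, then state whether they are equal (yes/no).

q ∨ r = gamma, so p ∧ (q ∨ r) = iota ∧ gamma = iota.
p ∧ q = omicron and p ∧ r = zeta, so (p ∧ q) ∨ (p ∧ r) = omicron ∨ zeta = iota.
Equal: yes.

iota; iota; yes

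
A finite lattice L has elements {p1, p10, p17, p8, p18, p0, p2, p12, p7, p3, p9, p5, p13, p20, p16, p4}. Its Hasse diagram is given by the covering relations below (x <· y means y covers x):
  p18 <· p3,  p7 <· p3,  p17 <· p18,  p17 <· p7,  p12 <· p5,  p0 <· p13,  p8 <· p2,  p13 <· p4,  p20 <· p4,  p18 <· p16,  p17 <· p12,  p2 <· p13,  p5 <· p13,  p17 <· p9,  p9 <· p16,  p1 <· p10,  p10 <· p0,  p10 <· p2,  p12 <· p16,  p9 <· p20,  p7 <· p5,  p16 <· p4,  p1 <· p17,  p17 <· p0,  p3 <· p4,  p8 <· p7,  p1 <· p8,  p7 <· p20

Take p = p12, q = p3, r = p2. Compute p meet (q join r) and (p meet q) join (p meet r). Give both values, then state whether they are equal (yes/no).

q join r = p4, so p meet (q join r) = p12 meet p4 = p12.
p meet q = p17 and p meet r = p1, so (p meet q) join (p meet r) = p17 join p1 = p17.
Equal: no.

p12; p17; no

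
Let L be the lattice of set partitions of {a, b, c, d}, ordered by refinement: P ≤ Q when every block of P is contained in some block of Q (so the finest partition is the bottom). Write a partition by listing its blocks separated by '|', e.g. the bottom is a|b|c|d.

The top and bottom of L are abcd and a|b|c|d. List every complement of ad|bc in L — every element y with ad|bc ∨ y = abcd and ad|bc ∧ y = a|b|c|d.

ab|cd, ab|c|d, ac|bd, ac|b|d, a|bd|c, a|b|cd

Need y with ad|bc ∨ y = abcd and ad|bc ∧ y = a|b|c|d.
Checking each element gives: ab|cd, ab|c|d, ac|bd, ac|b|d, a|bd|c, a|b|cd.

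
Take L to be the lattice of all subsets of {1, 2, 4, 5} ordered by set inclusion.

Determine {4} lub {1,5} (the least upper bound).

{1,4,5}

Common upper bounds of {{4}, {1,5}}: {1,2,4,5}, {1,4,5}.
The least among these is {1,4,5}.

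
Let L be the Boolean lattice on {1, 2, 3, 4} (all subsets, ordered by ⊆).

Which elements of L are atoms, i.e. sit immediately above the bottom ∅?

{1}, {2}, {3}, {4}

The atoms are exactly the elements that cover ∅: {1}, {2}, {3}, {4}.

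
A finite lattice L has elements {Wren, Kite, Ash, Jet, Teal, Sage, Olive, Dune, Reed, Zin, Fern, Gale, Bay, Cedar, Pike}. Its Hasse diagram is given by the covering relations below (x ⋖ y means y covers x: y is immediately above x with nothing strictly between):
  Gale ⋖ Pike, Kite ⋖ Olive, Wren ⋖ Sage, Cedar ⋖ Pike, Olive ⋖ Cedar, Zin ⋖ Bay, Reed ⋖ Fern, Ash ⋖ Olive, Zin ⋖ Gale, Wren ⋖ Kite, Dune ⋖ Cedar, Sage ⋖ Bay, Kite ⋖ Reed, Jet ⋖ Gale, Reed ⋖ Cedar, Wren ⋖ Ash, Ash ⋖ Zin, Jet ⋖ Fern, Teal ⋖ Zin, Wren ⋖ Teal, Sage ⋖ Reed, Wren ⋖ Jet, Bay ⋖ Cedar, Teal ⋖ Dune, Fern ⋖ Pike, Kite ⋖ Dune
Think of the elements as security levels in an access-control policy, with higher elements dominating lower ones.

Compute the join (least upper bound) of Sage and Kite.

Common upper bounds of {Sage, Kite}: Cedar, Fern, Pike, Reed.
The least among these is Reed.

Reed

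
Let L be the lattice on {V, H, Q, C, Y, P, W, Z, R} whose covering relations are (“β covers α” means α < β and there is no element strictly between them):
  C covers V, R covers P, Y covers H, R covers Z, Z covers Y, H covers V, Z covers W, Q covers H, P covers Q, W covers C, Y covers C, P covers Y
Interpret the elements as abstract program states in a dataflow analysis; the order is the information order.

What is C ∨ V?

C

Common upper bounds of {C, V}: C, P, R, W, Y, Z.
The least among these is C.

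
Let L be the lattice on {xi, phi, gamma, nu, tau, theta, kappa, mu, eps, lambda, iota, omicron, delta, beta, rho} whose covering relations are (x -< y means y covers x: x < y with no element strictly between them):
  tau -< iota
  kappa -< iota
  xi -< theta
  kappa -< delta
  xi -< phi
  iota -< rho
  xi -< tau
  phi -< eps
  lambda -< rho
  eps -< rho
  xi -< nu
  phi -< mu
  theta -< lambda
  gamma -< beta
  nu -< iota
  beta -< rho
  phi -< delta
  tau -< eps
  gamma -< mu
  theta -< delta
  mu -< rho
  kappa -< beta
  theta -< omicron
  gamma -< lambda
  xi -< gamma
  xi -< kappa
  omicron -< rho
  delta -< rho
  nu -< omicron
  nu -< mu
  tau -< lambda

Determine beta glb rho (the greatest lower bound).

Common lower bounds of {beta, rho}: beta, gamma, kappa, xi.
The greatest among these is beta.

beta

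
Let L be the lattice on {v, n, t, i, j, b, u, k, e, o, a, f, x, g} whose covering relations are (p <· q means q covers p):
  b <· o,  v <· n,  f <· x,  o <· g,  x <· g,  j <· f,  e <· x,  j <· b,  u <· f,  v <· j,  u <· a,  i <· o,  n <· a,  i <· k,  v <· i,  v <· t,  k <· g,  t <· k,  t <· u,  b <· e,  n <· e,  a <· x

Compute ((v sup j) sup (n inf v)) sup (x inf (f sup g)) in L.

v ∨ j = j
n ∧ v = v
j ∨ v = j
f ∨ g = g
x ∧ g = x
j ∨ x = x

x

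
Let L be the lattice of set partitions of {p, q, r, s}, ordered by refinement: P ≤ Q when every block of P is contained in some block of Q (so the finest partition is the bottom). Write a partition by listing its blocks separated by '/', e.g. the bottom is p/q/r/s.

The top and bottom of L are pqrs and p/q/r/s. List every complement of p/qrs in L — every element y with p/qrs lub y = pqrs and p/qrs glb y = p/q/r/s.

Need y with p/qrs ∨ y = pqrs and p/qrs ∧ y = p/q/r/s.
Checking each element gives: pq/r/s, pr/q/s, ps/q/r.

pq/r/s, pr/q/s, ps/q/r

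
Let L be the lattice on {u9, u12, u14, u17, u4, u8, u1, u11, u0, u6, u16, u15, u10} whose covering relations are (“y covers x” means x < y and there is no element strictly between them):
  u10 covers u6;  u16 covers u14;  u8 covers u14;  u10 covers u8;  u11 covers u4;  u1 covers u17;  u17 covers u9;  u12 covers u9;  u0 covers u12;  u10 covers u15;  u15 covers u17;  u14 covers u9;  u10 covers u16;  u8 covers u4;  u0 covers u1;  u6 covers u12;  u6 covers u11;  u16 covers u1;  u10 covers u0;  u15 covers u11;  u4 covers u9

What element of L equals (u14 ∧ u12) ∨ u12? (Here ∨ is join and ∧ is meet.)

u12

u14 ∧ u12 = u9
u9 ∨ u12 = u12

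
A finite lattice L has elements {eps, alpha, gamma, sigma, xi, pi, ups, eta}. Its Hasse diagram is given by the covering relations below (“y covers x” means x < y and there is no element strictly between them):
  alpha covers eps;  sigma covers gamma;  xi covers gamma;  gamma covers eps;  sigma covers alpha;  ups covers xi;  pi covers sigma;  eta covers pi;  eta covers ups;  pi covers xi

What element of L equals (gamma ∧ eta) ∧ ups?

gamma ∧ eta = gamma
gamma ∧ ups = gamma

gamma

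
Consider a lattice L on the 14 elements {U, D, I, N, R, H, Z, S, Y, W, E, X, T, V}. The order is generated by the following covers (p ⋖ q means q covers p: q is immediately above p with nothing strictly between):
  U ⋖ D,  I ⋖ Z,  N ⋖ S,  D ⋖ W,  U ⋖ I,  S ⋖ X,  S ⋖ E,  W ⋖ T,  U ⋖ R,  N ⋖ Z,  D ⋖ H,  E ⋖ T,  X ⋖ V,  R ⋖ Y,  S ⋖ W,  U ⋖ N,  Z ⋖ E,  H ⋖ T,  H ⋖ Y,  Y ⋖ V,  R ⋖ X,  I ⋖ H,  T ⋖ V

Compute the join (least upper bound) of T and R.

V

Common upper bounds of {T, R}: V.
The least among these is V.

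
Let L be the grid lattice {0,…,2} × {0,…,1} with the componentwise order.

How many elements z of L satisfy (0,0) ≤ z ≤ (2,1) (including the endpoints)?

The interval [(0,0), (2,1)] = {(0,0), (0,1), (1,0), (1,1), (2,0), (2,1)}, which has 6 elements.

6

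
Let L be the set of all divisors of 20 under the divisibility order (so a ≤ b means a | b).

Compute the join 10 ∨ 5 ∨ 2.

10

In the divisibility order, the join is the least common multiple: lcm(10, 5, 2) = 10.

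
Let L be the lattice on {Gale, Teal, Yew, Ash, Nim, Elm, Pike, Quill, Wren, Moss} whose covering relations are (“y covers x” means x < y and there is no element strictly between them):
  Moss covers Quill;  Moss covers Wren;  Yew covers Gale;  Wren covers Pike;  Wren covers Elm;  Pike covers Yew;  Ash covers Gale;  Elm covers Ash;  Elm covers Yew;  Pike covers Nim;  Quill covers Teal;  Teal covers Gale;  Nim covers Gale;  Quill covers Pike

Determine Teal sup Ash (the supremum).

Moss

Common upper bounds of {Teal, Ash}: Moss.
The least among these is Moss.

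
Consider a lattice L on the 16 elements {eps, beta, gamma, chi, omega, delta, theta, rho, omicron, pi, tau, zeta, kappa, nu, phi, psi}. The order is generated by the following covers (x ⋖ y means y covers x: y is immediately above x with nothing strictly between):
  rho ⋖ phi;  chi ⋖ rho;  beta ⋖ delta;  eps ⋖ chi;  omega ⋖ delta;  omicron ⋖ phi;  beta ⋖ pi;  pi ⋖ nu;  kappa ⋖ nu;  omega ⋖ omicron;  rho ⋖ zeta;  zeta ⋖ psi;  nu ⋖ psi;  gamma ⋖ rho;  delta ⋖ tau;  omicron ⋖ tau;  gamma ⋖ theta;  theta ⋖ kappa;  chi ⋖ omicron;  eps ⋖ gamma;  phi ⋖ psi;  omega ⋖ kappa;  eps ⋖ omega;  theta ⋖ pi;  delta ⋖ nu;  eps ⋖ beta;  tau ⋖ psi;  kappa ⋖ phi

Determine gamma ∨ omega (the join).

kappa

Common upper bounds of {gamma, omega}: kappa, nu, phi, psi.
The least among these is kappa.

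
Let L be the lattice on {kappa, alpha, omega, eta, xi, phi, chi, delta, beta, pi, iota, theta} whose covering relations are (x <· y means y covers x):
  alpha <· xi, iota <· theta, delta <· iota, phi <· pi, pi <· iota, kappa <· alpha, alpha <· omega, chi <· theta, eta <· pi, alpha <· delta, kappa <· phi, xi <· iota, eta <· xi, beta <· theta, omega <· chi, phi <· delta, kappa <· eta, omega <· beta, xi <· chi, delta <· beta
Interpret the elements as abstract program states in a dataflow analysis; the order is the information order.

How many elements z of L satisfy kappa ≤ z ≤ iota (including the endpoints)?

8

The interval [kappa, iota] = {alpha, delta, eta, iota, kappa, phi, pi, xi}, which has 8 elements.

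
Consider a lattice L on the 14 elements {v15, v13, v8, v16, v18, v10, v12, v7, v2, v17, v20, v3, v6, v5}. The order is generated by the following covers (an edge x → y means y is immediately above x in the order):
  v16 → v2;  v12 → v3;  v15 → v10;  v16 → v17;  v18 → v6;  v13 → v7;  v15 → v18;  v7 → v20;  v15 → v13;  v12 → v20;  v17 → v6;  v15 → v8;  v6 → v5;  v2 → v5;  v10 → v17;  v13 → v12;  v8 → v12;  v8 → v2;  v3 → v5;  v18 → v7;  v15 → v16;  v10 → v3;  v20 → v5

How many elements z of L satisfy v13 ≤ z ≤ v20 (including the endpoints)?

The interval [v13, v20] = {v12, v13, v20, v7}, which has 4 elements.

4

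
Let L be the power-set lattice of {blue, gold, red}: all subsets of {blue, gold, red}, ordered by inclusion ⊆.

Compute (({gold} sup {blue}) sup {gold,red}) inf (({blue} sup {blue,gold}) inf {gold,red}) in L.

{gold} ∨ {blue} = {blue,gold}
{blue,gold} ∨ {gold,red} = {blue,gold,red}
{blue} ∨ {blue,gold} = {blue,gold}
{blue,gold} ∧ {gold,red} = {gold}
{blue,gold,red} ∧ {gold} = {gold}

{gold}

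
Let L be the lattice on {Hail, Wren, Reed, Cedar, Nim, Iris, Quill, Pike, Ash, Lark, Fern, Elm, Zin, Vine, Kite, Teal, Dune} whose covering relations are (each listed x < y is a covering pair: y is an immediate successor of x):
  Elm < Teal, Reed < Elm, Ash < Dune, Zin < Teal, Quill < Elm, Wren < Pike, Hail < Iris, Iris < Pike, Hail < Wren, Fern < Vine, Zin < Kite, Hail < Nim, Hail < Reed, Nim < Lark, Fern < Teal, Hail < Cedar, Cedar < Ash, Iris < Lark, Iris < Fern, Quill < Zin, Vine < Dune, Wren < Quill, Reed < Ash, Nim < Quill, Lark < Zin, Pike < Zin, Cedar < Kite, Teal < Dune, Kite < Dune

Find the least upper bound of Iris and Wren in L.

Pike

Common upper bounds of {Iris, Wren}: Dune, Kite, Pike, Teal, Zin.
The least among these is Pike.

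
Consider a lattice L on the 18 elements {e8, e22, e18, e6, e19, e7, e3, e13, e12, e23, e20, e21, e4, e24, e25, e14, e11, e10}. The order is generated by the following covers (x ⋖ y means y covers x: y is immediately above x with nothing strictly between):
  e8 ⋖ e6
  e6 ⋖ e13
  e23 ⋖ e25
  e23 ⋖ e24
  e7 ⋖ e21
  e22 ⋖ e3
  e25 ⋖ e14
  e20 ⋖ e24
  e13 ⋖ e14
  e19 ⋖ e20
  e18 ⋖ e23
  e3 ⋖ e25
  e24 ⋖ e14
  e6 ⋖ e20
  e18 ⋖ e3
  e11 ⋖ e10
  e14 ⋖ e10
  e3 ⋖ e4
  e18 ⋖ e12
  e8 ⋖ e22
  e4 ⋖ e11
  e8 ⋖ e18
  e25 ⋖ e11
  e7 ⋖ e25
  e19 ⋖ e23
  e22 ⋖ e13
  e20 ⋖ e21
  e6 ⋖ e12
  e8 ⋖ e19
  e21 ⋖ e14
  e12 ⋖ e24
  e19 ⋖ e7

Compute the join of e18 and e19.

e23

Common upper bounds of {e18, e19}: e10, e11, e14, e23, e24, e25.
The least among these is e23.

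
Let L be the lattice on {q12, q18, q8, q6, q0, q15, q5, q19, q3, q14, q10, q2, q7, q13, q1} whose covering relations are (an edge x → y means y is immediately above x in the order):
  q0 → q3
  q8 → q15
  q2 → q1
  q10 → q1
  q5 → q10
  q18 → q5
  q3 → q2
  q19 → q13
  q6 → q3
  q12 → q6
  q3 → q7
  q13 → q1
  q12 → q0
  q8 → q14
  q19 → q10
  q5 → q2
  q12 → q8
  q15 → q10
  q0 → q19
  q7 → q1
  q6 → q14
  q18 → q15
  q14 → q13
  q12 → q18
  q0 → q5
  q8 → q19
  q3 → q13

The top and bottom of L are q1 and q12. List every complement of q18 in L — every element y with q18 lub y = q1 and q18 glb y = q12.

Need y with q18 ∨ y = q1 and q18 ∧ y = q12.
Checking each element gives: q13, q14, q7.

q13, q14, q7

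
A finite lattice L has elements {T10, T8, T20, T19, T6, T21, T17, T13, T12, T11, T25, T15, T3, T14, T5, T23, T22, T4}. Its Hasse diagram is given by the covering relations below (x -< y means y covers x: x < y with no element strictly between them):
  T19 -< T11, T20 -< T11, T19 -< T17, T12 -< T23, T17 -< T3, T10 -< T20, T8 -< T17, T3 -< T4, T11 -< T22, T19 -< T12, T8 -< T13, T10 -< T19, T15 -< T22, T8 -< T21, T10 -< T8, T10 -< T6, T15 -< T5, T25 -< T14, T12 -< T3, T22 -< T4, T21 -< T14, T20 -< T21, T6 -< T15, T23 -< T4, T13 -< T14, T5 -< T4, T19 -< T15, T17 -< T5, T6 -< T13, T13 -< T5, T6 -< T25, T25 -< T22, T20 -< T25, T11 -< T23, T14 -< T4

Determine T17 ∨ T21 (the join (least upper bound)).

T4

Common upper bounds of {T17, T21}: T4.
The least among these is T4.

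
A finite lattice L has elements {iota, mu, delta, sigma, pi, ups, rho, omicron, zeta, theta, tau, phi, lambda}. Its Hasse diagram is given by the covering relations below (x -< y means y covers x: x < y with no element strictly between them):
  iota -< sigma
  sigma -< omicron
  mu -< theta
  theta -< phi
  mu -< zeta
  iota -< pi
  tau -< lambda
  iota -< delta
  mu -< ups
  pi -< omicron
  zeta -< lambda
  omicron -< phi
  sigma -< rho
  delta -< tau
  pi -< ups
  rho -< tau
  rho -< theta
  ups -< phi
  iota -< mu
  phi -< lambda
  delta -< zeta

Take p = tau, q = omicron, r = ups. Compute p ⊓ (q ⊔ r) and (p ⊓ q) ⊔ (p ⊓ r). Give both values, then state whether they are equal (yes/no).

rho; sigma; no

q ⊔ r = phi, so p ⊓ (q ⊔ r) = tau ⊓ phi = rho.
p ⊓ q = sigma and p ⊓ r = iota, so (p ⊓ q) ⊔ (p ⊓ r) = sigma ⊔ iota = sigma.
Equal: no.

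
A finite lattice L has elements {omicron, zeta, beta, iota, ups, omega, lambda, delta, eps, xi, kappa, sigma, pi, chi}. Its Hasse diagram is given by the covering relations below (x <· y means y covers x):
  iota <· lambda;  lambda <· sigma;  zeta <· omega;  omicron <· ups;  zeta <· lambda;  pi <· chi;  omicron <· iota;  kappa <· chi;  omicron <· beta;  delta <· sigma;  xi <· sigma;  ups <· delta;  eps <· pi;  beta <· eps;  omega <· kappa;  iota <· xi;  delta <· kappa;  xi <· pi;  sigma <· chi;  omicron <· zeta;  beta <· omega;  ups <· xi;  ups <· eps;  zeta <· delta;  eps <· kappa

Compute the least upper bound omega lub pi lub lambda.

chi

Common upper bounds of {omega, pi, lambda}: chi.
The least among these is chi.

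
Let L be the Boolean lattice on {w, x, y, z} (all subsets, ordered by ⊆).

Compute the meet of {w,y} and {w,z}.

Under ⊆, meet is intersection: {w,y} ∩ {w,z} = {w}.

{w}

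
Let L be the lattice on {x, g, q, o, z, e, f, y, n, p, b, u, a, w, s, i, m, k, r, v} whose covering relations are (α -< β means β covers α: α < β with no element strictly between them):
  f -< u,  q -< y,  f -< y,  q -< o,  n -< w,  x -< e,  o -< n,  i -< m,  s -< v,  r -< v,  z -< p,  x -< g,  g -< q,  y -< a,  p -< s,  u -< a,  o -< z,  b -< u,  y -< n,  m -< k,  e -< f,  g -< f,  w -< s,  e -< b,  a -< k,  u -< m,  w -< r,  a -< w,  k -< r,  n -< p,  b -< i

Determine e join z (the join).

p

Common upper bounds of {e, z}: p, s, v.
The least among these is p.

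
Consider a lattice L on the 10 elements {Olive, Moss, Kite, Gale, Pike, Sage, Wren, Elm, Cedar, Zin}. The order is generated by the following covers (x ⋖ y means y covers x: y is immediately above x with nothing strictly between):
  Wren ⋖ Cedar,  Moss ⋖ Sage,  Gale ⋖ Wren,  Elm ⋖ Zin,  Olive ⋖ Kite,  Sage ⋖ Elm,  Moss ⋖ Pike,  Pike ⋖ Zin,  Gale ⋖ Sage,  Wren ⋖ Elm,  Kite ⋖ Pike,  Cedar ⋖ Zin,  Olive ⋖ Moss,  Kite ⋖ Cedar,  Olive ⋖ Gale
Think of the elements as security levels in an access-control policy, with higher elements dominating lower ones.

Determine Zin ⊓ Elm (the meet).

Common lower bounds of {Zin, Elm}: Elm, Gale, Moss, Olive, Sage, Wren.
The greatest among these is Elm.

Elm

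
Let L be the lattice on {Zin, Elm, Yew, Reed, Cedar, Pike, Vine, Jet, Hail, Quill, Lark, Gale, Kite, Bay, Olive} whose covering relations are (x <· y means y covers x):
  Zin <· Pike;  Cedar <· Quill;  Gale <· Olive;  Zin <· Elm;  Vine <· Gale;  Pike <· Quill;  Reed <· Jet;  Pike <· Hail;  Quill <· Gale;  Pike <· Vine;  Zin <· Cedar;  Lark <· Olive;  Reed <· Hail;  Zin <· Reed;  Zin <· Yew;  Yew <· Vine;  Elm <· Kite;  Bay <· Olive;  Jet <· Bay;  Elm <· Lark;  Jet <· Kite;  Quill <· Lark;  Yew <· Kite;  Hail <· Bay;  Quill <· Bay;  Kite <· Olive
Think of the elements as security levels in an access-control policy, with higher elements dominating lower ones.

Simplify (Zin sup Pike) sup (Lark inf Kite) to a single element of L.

Lark

Zin ∨ Pike = Pike
Lark ∧ Kite = Elm
Pike ∨ Elm = Lark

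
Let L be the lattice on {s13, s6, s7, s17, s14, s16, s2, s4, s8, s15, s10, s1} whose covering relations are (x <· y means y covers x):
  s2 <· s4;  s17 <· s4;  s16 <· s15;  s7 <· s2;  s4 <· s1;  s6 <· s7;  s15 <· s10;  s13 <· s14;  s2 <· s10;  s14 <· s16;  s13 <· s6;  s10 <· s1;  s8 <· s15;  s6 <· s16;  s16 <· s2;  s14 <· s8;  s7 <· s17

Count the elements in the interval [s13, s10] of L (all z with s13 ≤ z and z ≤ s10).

9

The interval [s13, s10] = {s10, s13, s14, s15, s16, s2, s6, s7, s8}, which has 9 elements.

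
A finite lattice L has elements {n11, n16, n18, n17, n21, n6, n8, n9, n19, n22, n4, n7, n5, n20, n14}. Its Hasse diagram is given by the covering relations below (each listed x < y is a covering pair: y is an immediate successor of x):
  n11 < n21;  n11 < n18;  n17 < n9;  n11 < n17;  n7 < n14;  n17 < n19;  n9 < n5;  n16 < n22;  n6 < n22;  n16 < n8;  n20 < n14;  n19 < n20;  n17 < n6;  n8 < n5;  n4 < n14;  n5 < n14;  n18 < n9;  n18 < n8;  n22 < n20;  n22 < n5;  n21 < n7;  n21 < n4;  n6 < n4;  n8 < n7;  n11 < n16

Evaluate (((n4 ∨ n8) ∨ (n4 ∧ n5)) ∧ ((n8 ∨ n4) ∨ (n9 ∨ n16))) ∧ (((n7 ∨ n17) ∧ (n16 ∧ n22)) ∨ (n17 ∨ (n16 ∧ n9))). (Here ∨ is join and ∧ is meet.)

n22

n4 ∨ n8 = n14
n4 ∧ n5 = n6
n14 ∨ n6 = n14
n8 ∨ n4 = n14
n9 ∨ n16 = n5
n14 ∨ n5 = n14
n14 ∧ n14 = n14
n7 ∨ n17 = n14
n16 ∧ n22 = n16
n14 ∧ n16 = n16
n16 ∧ n9 = n11
n17 ∨ n11 = n17
n16 ∨ n17 = n22
n14 ∧ n22 = n22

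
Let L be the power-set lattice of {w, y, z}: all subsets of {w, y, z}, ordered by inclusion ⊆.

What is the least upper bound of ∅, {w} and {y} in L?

{w,y}

Common upper bounds of {∅, {w}, {y}}: {w,y,z}, {w,y}.
The least among these is {w,y}.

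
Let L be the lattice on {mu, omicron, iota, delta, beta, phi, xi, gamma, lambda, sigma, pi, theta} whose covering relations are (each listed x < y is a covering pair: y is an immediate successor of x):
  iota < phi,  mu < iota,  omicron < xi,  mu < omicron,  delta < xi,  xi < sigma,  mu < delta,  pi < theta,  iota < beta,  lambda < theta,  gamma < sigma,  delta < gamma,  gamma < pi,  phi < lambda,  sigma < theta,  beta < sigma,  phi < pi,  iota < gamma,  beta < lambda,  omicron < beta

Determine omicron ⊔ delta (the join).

Common upper bounds of {omicron, delta}: sigma, theta, xi.
The least among these is xi.

xi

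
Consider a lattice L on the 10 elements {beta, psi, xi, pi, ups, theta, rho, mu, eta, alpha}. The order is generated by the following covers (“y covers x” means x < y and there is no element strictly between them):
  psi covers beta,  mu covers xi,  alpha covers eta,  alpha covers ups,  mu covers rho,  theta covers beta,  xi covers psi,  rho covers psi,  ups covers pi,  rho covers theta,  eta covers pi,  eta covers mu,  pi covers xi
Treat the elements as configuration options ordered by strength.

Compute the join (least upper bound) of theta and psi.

rho

Common upper bounds of {theta, psi}: alpha, eta, mu, rho.
The least among these is rho.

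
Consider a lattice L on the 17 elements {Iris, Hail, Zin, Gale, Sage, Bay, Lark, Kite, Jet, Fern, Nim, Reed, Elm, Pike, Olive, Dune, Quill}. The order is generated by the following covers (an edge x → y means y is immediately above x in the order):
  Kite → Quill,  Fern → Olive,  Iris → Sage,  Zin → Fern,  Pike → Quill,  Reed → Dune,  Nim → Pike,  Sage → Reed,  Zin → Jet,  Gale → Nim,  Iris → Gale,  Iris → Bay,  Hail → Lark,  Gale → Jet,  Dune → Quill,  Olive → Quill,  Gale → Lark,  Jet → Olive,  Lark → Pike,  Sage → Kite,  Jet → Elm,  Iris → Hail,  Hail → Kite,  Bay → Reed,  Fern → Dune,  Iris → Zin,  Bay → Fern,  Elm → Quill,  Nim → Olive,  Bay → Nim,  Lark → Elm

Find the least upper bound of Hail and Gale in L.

Common upper bounds of {Hail, Gale}: Elm, Lark, Pike, Quill.
The least among these is Lark.

Lark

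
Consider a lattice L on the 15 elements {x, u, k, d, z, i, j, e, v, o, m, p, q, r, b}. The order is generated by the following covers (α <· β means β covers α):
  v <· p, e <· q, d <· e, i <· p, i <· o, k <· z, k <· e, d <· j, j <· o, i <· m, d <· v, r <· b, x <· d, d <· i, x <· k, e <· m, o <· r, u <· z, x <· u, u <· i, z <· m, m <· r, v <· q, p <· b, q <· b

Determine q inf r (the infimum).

e

Common lower bounds of {q, r}: d, e, k, x.
The greatest among these is e.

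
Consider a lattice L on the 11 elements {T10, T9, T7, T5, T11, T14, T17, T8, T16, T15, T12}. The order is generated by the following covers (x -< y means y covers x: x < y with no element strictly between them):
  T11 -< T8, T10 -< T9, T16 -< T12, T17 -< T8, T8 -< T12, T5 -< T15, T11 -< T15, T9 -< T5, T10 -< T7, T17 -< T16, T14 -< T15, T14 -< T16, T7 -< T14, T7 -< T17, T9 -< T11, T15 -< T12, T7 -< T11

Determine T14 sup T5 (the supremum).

T15

Common upper bounds of {T14, T5}: T12, T15.
The least among these is T15.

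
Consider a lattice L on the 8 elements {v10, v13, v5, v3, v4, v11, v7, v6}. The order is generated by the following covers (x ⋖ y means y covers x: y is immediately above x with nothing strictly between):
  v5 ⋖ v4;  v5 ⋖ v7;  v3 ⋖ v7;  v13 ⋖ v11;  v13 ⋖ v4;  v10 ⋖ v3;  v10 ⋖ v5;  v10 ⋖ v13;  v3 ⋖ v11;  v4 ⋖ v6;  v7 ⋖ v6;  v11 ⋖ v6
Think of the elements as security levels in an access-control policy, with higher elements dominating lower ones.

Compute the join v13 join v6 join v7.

Common upper bounds of {v13, v6, v7}: v6.
The least among these is v6.

v6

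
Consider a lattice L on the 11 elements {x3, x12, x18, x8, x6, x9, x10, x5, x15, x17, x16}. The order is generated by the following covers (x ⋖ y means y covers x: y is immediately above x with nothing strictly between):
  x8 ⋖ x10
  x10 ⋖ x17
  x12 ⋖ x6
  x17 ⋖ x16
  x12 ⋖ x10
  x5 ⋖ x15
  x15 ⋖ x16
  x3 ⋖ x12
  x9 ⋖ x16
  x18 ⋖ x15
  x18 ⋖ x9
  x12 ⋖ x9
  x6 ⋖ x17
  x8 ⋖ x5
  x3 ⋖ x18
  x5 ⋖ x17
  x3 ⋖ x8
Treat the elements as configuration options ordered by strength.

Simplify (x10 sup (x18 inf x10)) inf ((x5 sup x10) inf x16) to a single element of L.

x18 ∧ x10 = x3
x10 ∨ x3 = x10
x5 ∨ x10 = x17
x17 ∧ x16 = x17
x10 ∧ x17 = x10

x10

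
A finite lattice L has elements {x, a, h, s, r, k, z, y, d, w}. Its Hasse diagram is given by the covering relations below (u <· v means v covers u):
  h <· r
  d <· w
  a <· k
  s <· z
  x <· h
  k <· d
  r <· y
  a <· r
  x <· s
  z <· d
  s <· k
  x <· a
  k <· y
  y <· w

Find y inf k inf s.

Common lower bounds of {y, k, s}: s, x.
The greatest among these is s.

s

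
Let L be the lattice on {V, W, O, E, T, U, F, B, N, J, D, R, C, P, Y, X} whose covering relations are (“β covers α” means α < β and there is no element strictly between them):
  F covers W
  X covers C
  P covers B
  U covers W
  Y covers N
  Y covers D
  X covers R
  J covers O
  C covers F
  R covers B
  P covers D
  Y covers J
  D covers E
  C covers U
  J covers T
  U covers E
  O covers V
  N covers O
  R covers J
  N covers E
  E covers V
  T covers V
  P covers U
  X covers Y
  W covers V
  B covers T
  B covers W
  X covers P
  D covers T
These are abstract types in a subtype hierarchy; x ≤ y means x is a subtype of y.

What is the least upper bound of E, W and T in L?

P

Common upper bounds of {E, W, T}: P, X.
The least among these is P.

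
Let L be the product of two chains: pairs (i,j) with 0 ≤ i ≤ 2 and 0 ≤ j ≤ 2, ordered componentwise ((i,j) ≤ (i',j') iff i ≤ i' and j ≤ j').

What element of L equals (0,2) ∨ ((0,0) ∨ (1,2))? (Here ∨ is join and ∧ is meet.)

(0,0) ∨ (1,2) = (1,2)
(0,2) ∨ (1,2) = (1,2)

(1,2)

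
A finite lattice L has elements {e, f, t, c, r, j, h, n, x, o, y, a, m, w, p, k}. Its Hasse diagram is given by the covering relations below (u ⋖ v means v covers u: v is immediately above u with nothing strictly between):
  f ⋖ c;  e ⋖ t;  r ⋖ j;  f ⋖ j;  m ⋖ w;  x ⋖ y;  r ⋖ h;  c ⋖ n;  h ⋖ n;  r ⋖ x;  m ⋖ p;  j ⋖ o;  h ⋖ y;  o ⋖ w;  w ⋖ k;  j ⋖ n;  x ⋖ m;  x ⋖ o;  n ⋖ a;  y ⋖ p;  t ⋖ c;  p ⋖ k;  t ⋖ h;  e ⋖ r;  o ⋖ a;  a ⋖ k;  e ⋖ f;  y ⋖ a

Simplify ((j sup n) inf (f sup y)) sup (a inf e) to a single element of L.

n

j ∨ n = n
f ∨ y = a
n ∧ a = n
a ∧ e = e
n ∨ e = n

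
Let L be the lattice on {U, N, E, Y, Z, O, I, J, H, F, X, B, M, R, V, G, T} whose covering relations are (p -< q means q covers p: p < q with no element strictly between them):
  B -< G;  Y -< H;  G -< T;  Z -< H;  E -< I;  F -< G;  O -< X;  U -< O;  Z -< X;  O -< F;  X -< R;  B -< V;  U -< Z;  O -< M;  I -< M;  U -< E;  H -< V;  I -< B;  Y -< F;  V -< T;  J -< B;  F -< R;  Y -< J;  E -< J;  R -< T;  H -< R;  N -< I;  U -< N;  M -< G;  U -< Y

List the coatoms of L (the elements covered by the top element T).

G, R, V

The coatoms are exactly the elements covered by T: G, R, V.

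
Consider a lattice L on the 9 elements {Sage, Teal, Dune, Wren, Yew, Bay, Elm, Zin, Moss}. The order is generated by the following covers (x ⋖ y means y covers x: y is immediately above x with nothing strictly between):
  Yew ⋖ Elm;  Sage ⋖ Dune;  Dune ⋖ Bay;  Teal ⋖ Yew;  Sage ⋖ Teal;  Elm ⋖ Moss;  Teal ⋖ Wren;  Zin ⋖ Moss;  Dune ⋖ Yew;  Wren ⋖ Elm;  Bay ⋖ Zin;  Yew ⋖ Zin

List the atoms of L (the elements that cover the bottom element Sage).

Dune, Teal

The atoms are exactly the elements that cover Sage: Dune, Teal.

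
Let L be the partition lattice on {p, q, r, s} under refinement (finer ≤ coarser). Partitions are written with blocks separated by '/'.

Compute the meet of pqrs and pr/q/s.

pr/q/s

The meet (common refinement) of pqrs and pr/q/s intersects blocks pairwise, giving pr/q/s.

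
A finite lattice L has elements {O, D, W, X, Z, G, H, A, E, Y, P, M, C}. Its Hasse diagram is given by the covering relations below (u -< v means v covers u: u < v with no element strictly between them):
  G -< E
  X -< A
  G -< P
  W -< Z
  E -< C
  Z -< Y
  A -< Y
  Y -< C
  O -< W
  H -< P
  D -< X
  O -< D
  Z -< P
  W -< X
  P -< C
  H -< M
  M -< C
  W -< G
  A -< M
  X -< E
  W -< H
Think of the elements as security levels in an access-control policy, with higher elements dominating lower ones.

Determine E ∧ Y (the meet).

X

Common lower bounds of {E, Y}: D, O, W, X.
The greatest among these is X.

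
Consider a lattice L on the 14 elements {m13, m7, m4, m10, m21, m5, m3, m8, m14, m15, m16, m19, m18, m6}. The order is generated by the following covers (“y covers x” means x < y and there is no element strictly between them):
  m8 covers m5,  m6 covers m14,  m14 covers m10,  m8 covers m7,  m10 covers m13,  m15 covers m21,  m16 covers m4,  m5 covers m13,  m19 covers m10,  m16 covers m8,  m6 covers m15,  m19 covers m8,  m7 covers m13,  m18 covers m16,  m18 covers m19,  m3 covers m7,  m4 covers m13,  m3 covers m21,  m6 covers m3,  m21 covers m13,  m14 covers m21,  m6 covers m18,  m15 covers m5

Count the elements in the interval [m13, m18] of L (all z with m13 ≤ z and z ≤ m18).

9

The interval [m13, m18] = {m10, m13, m16, m18, m19, m4, m5, m7, m8}, which has 9 elements.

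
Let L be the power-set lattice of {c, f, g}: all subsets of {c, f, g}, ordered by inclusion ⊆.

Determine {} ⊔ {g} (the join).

Common upper bounds of {{}, {g}}: {c,f,g}, {c,g}, {f,g}, {g}.
The least among these is {g}.

{g}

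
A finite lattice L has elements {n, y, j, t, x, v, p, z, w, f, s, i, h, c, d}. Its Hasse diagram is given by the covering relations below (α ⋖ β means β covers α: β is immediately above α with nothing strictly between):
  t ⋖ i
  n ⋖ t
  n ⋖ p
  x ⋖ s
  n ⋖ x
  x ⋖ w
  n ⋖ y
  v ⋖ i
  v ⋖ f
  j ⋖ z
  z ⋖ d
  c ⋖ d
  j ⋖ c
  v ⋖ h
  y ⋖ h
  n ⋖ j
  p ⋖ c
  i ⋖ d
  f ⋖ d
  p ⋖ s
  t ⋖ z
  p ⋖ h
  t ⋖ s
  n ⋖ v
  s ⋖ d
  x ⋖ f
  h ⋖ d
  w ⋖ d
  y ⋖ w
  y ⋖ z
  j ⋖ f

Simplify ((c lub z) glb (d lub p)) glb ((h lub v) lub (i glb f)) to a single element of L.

c ∨ z = d
d ∨ p = d
d ∧ d = d
h ∨ v = h
i ∧ f = v
h ∨ v = h
d ∧ h = h

h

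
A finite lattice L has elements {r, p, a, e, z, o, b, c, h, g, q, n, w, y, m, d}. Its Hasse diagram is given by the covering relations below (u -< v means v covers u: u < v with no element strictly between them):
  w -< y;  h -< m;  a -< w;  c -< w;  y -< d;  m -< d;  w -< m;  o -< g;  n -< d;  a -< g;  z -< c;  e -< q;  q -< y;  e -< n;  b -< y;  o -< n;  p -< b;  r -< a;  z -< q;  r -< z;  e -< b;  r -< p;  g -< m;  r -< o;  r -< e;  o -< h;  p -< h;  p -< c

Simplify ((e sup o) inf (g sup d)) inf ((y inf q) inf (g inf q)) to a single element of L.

r

e ∨ o = n
g ∨ d = d
n ∧ d = n
y ∧ q = q
g ∧ q = r
q ∧ r = r
n ∧ r = r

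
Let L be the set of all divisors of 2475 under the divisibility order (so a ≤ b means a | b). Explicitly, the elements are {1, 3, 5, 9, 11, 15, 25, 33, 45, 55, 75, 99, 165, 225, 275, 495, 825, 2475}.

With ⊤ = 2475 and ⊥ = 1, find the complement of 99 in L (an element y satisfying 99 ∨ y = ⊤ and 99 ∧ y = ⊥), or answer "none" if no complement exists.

Need y with 99 ∨ y = 2475 and 99 ∧ y = 1.
Checking each element gives: 25.

25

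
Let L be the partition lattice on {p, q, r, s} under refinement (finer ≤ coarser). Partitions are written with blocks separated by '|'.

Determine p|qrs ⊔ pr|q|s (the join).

The join of p|qrs and pr|q|s merges any blocks that overlap across the partitions, giving pqrs.

pqrs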